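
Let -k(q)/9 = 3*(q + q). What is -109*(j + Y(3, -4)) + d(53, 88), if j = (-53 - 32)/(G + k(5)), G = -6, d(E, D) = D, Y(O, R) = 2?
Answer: -45145/276 ≈ -163.57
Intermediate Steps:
k(q) = -54*q (k(q) = -27*(q + q) = -27*2*q = -54*q)
j = 85/276 (j = (-53 - 32)/(-6 - 54*5) = -85/(-6 - 270) = -85/(-276) = -85*(-1/276) = 85/276 ≈ 0.30797)
-109*(j + Y(3, -4)) + d(53, 88) = -109*(85/276 + 2) + 88 = -109*637/276 + 88 = -69433/276 + 88 = -45145/276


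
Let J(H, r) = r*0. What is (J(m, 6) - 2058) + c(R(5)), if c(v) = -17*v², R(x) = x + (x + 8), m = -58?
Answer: -7566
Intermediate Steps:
J(H, r) = 0
R(x) = 8 + 2*x (R(x) = x + (8 + x) = 8 + 2*x)
(J(m, 6) - 2058) + c(R(5)) = (0 - 2058) - 17*(8 + 2*5)² = -2058 - 17*(8 + 10)² = -2058 - 17*18² = -2058 - 17*324 = -2058 - 5508 = -7566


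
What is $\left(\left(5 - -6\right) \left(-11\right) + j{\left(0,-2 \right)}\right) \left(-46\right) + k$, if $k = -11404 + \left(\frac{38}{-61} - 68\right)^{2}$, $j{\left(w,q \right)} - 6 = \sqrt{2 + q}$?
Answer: $- \frac{5227598}{3721} \approx -1404.9$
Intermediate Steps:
$j{\left(w,q \right)} = 6 + \sqrt{2 + q}$
$k = - \frac{24911688}{3721}$ ($k = -11404 + \left(38 \left(- \frac{1}{61}\right) - 68\right)^{2} = -11404 + \left(- \frac{38}{61} - 68\right)^{2} = -11404 + \left(- \frac{4186}{61}\right)^{2} = -11404 + \frac{17522596}{3721} = - \frac{24911688}{3721} \approx -6694.9$)
$\left(\left(5 - -6\right) \left(-11\right) + j{\left(0,-2 \right)}\right) \left(-46\right) + k = \left(\left(5 - -6\right) \left(-11\right) + \left(6 + \sqrt{2 - 2}\right)\right) \left(-46\right) - \frac{24911688}{3721} = \left(\left(5 + 6\right) \left(-11\right) + \left(6 + \sqrt{0}\right)\right) \left(-46\right) - \frac{24911688}{3721} = \left(11 \left(-11\right) + \left(6 + 0\right)\right) \left(-46\right) - \frac{24911688}{3721} = \left(-121 + 6\right) \left(-46\right) - \frac{24911688}{3721} = \left(-115\right) \left(-46\right) - \frac{24911688}{3721} = 5290 - \frac{24911688}{3721} = - \frac{5227598}{3721}$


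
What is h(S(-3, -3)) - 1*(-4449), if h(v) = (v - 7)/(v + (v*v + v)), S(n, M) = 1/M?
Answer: 22311/5 ≈ 4462.2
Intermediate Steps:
h(v) = (-7 + v)/(v² + 2*v) (h(v) = (-7 + v)/(v + (v² + v)) = (-7 + v)/(v + (v + v²)) = (-7 + v)/(v² + 2*v))
h(S(-3, -3)) - 1*(-4449) = (-7 + 1/(-3))/((1/(-3))*(2 + 1/(-3))) - 1*(-4449) = (-7 - ⅓)/((-⅓)*(2 - ⅓)) + 4449 = -3*(-22/3)/5/3 + 4449 = -3*⅗*(-22/3) + 4449 = 66/5 + 4449 = 22311/5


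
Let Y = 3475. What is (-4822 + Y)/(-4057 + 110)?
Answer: 1347/3947 ≈ 0.34127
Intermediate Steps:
(-4822 + Y)/(-4057 + 110) = (-4822 + 3475)/(-4057 + 110) = -1347/(-3947) = -1347*(-1/3947) = 1347/3947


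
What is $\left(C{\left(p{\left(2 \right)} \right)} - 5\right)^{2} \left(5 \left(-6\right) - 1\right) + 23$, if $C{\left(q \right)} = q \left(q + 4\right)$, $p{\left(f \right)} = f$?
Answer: $-1496$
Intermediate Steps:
$C{\left(q \right)} = q \left(4 + q\right)$
$\left(C{\left(p{\left(2 \right)} \right)} - 5\right)^{2} \left(5 \left(-6\right) - 1\right) + 23 = \left(2 \left(4 + 2\right) - 5\right)^{2} \left(5 \left(-6\right) - 1\right) + 23 = \left(2 \cdot 6 - 5\right)^{2} \left(-30 - 1\right) + 23 = \left(12 - 5\right)^{2} \left(-31\right) + 23 = 7^{2} \left(-31\right) + 23 = 49 \left(-31\right) + 23 = -1519 + 23 = -1496$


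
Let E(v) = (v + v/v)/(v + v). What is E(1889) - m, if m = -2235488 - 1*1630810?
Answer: 7303437867/1889 ≈ 3.8663e+6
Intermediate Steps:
E(v) = (1 + v)/(2*v) (E(v) = (v + 1)/((2*v)) = (1 + v)*(1/(2*v)) = (1 + v)/(2*v))
m = -3866298 (m = -2235488 - 1630810 = -3866298)
E(1889) - m = (½)*(1 + 1889)/1889 - 1*(-3866298) = (½)*(1/1889)*1890 + 3866298 = 945/1889 + 3866298 = 7303437867/1889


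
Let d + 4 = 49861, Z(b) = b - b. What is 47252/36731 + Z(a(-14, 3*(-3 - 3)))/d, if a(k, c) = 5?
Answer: 47252/36731 ≈ 1.2864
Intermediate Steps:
Z(b) = 0
d = 49857 (d = -4 + 49861 = 49857)
47252/36731 + Z(a(-14, 3*(-3 - 3)))/d = 47252/36731 + 0/49857 = 47252*(1/36731) + 0*(1/49857) = 47252/36731 + 0 = 47252/36731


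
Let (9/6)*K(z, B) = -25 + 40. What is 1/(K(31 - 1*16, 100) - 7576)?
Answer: -1/7566 ≈ -0.00013217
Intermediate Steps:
K(z, B) = 10 (K(z, B) = 2*(-25 + 40)/3 = (⅔)*15 = 10)
1/(K(31 - 1*16, 100) - 7576) = 1/(10 - 7576) = 1/(-7566) = -1/7566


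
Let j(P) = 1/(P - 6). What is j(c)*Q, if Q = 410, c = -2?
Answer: -205/4 ≈ -51.250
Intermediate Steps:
j(P) = 1/(-6 + P)
j(c)*Q = 410/(-6 - 2) = 410/(-8) = -1/8*410 = -205/4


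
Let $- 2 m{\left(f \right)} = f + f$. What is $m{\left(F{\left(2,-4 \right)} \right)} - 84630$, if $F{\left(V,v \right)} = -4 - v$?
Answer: $-84630$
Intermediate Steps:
$m{\left(f \right)} = - f$ ($m{\left(f \right)} = - \frac{f + f}{2} = - \frac{2 f}{2} = - f$)
$m{\left(F{\left(2,-4 \right)} \right)} - 84630 = - (-4 - -4) - 84630 = - (-4 + 4) - 84630 = \left(-1\right) 0 - 84630 = 0 - 84630 = -84630$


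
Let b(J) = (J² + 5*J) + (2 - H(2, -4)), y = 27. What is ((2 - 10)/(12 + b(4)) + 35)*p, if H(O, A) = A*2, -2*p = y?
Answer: -27297/58 ≈ -470.64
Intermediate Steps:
p = -27/2 (p = -½*27 = -27/2 ≈ -13.500)
H(O, A) = 2*A
b(J) = 10 + J² + 5*J (b(J) = (J² + 5*J) + (2 - 2*(-4)) = (J² + 5*J) + (2 - 1*(-8)) = (J² + 5*J) + (2 + 8) = (J² + 5*J) + 10 = 10 + J² + 5*J)
((2 - 10)/(12 + b(4)) + 35)*p = ((2 - 10)/(12 + (10 + 4² + 5*4)) + 35)*(-27/2) = (-8/(12 + (10 + 16 + 20)) + 35)*(-27/2) = (-8/(12 + 46) + 35)*(-27/2) = (-8/58 + 35)*(-27/2) = (-8*1/58 + 35)*(-27/2) = (-4/29 + 35)*(-27/2) = (1011/29)*(-27/2) = -27297/58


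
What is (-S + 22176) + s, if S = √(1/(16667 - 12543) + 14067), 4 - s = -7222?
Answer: 29402 - √59810690579/2062 ≈ 29283.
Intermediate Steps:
s = 7226 (s = 4 - 1*(-7222) = 4 + 7222 = 7226)
S = √59810690579/2062 (S = √(1/4124 + 14067) = √(58012309/4124) = √59810690579/2062 ≈ 118.60)
(-S + 22176) + s = (-√59810690579/2062 + 22176) + 7226 = (22176 - √59810690579/2062) + 7226 = 29402 - √59810690579/2062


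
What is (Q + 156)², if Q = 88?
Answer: 59536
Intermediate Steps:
(Q + 156)² = (88 + 156)² = 244² = 59536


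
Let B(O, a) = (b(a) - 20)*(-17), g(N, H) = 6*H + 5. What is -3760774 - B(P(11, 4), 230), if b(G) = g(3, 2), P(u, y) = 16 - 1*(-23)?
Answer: -3760825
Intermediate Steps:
P(u, y) = 39 (P(u, y) = 16 + 23 = 39)
g(N, H) = 5 + 6*H
b(G) = 17 (b(G) = 5 + 6*2 = 5 + 12 = 17)
B(O, a) = 51 (B(O, a) = (17 - 20)*(-17) = -3*(-17) = 51)
-3760774 - B(P(11, 4), 230) = -3760774 - 1*51 = -3760774 - 51 = -3760825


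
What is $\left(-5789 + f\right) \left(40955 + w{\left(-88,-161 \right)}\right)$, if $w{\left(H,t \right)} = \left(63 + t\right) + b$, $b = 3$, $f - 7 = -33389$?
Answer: $-1600527060$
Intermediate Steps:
$f = -33382$ ($f = 7 - 33389 = -33382$)
$w{\left(H,t \right)} = 66 + t$ ($w{\left(H,t \right)} = \left(63 + t\right) + 3 = 66 + t$)
$\left(-5789 + f\right) \left(40955 + w{\left(-88,-161 \right)}\right) = \left(-5789 - 33382\right) \left(40955 + \left(66 - 161\right)\right) = - 39171 \left(40955 - 95\right) = \left(-39171\right) 40860 = -1600527060$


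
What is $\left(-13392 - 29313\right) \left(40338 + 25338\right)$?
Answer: $-2804693580$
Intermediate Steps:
$\left(-13392 - 29313\right) \left(40338 + 25338\right) = \left(-42705\right) 65676 = -2804693580$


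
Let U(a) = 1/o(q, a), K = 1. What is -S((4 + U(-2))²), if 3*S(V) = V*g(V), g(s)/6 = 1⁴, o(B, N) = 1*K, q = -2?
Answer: -50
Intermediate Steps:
o(B, N) = 1 (o(B, N) = 1*1 = 1)
g(s) = 6 (g(s) = 6*1⁴ = 6*1 = 6)
U(a) = 1 (U(a) = 1/1 = 1)
S(V) = 2*V (S(V) = (V*6)/3 = (6*V)/3 = 2*V)
-S((4 + U(-2))²) = -2*(4 + 1)² = -2*5² = -2*25 = -1*50 = -50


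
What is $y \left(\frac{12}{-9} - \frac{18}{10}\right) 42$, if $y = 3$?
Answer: $- \frac{1974}{5} \approx -394.8$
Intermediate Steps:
$y \left(\frac{12}{-9} - \frac{18}{10}\right) 42 = 3 \left(\frac{12}{-9} - \frac{18}{10}\right) 42 = 3 \left(12 \left(- \frac{1}{9}\right) - \frac{9}{5}\right) 42 = 3 \left(- \frac{4}{3} - \frac{9}{5}\right) 42 = 3 \left(- \frac{47}{15}\right) 42 = \left(- \frac{47}{5}\right) 42 = - \frac{1974}{5}$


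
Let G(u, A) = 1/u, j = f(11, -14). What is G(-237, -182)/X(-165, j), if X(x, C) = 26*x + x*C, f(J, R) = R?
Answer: 1/469260 ≈ 2.1310e-6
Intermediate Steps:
j = -14
X(x, C) = 26*x + C*x
G(-237, -182)/X(-165, j) = 1/((-237)*((-165*(26 - 14)))) = -1/(237*((-165*12))) = -1/237/(-1980) = -1/237*(-1/1980) = 1/469260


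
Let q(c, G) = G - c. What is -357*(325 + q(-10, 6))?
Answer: -121737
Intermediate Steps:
-357*(325 + q(-10, 6)) = -357*(325 + (6 - 1*(-10))) = -357*(325 + (6 + 10)) = -357*(325 + 16) = -357*341 = -121737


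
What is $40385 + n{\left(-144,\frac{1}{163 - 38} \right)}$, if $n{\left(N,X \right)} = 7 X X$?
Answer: $\frac{631015632}{15625} \approx 40385.0$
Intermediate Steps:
$n{\left(N,X \right)} = 7 X^{2}$
$40385 + n{\left(-144,\frac{1}{163 - 38} \right)} = 40385 + 7 \left(\frac{1}{163 - 38}\right)^{2} = 40385 + 7 \left(\frac{1}{125}\right)^{2} = 40385 + \frac{7}{15625} = \frac{631015632}{15625}$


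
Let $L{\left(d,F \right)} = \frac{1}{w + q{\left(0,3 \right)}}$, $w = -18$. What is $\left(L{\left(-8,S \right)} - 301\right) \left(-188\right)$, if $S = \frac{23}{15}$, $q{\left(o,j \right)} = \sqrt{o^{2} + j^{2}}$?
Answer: $\frac{849008}{15} \approx 56601.0$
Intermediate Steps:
$q{\left(o,j \right)} = \sqrt{j^{2} + o^{2}}$
$S = \frac{23}{15}$ ($S = 23 \cdot \frac{1}{15} = \frac{23}{15} \approx 1.5333$)
$L{\left(d,F \right)} = - \frac{1}{15}$ ($L{\left(d,F \right)} = \frac{1}{-18 + \sqrt{3^{2} + 0^{2}}} = \frac{1}{-18 + \sqrt{9 + 0}} = \frac{1}{-18 + \sqrt{9}} = \frac{1}{-18 + 3} = \frac{1}{-15} = - \frac{1}{15}$)
$\left(L{\left(-8,S \right)} - 301\right) \left(-188\right) = \left(- \frac{1}{15} - 301\right) \left(-188\right) = \left(- \frac{4516}{15}\right) \left(-188\right) = \frac{849008}{15}$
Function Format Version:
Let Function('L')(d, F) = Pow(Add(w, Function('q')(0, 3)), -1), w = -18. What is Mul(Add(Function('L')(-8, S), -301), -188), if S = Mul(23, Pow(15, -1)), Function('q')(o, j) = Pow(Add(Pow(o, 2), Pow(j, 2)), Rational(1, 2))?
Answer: Rational(849008, 15) ≈ 56601.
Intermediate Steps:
Function('q')(o, j) = Pow(Add(Pow(j, 2), Pow(o, 2)), Rational(1, 2))
S = Rational(23, 15) (S = Mul(23, Rational(1, 15)) = Rational(23, 15) ≈ 1.5333)
Function('L')(d, F) = Rational(-1, 15) (Function('L')(d, F) = Pow(Add(-18, Pow(Add(Pow(3, 2), Pow(0, 2)), Rational(1, 2))), -1) = Pow(Add(-18, Pow(Add(9, 0), Rational(1, 2))), -1) = Pow(Add(-18, Pow(9, Rational(1, 2))), -1) = Pow(Add(-18, 3), -1) = Pow(-15, -1) = Rational(-1, 15))
Mul(Add(Function('L')(-8, S), -301), -188) = Mul(Add(Rational(-1, 15), -301), -188) = Mul(Rational(-4516, 15), -188) = Rational(849008, 15)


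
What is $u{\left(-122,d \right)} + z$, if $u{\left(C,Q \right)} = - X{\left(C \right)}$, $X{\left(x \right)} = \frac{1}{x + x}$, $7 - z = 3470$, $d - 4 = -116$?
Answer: $- \frac{844971}{244} \approx -3463.0$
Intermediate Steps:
$d = -112$ ($d = 4 - 116 = -112$)
$z = -3463$ ($z = 7 - 3470 = -3463$)
$X{\left(x \right)} = \frac{1}{2 x}$
$u{\left(C,Q \right)} = - \frac{1}{2 C}$
$u{\left(-122,d \right)} + z = - \frac{1}{2 \left(-122\right)} - 3463 = \left(- \frac{1}{2}\right) \left(- \frac{1}{122}\right) - 3463 = \frac{1}{244} - 3463 = - \frac{844971}{244}$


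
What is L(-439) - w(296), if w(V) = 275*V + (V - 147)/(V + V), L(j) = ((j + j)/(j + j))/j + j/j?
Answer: -21154689315/259888 ≈ -81399.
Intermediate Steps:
L(j) = 1 + 1/j (L(j) = ((2*j)/((2*j)))/j + 1 = ((2*j)*(1/(2*j)))/j + 1 = 1/j + 1 = 1 + 1/j)
w(V) = 275*V + (-147 + V)/(2*V) (w(V) = 275*V + (-147 + V)/((2*V)) = 275*V + (-147 + V)*(1/(2*V)) = 275*V + (-147 + V)/(2*V))
L(-439) - w(296) = (1 - 439)/(-439) - (-147 + 296*(1 + 550*296))/(2*296) = -1/439*(-438) - (-147 + 296*(1 + 162800))/(2*296) = 438/439 - (-147 + 296*162801)/(2*296) = 438/439 - (-147 + 48189096)/(2*296) = 438/439 - 48188949/(2*296) = 438/439 - 1*48188949/592 = 438/439 - 48188949/592 = -21154689315/259888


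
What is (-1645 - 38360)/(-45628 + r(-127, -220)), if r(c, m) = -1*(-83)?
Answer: 8001/9109 ≈ 0.87836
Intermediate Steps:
r(c, m) = 83
(-1645 - 38360)/(-45628 + r(-127, -220)) = (-1645 - 38360)/(-45628 + 83) = -40005/(-45545) = -40005*(-1/45545) = 8001/9109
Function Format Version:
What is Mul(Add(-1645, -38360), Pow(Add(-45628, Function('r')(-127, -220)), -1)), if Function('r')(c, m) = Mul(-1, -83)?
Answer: Rational(8001, 9109) ≈ 0.87836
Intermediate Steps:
Function('r')(c, m) = 83
Mul(Add(-1645, -38360), Pow(Add(-45628, Function('r')(-127, -220)), -1)) = Mul(Add(-1645, -38360), Pow(Add(-45628, 83), -1)) = Mul(-40005, Pow(-45545, -1)) = Mul(-40005, Rational(-1, 45545)) = Rational(8001, 9109)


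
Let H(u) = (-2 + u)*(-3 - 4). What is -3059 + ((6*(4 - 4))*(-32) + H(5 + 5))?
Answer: -3115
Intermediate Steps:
H(u) = 14 - 7*u (H(u) = (-2 + u)*(-7) = 14 - 7*u)
-3059 + ((6*(4 - 4))*(-32) + H(5 + 5)) = -3059 + ((6*(4 - 4))*(-32) + (14 - 7*(5 + 5))) = -3059 + ((6*0)*(-32) + (14 - 7*10)) = -3059 + (0*(-32) + (14 - 70)) = -3059 + (0 - 56) = -3059 - 56 = -3115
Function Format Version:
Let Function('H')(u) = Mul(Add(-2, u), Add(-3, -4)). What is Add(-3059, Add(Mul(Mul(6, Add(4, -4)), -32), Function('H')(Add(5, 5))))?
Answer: -3115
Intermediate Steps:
Function('H')(u) = Add(14, Mul(-7, u)) (Function('H')(u) = Mul(Add(-2, u), -7) = Add(14, Mul(-7, u)))
Add(-3059, Add(Mul(Mul(6, Add(4, -4)), -32), Function('H')(Add(5, 5)))) = Add(-3059, Add(Mul(Mul(6, Add(4, -4)), -32), Add(14, Mul(-7, Add(5, 5))))) = Add(-3059, Add(Mul(Mul(6, 0), -32), Add(14, Mul(-7, 10)))) = Add(-3059, Add(Mul(0, -32), Add(14, -70))) = Add(-3059, Add(0, -56)) = Add(-3059, -56) = -3115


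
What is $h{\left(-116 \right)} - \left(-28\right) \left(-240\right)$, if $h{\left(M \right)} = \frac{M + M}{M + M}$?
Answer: $-6719$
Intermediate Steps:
$h{\left(M \right)} = 1$ ($h{\left(M \right)} = \frac{2 M}{2 M} = 2 M \frac{1}{2 M} = 1$)
$h{\left(-116 \right)} - \left(-28\right) \left(-240\right) = 1 - \left(-28\right) \left(-240\right) = 1 - 6720 = -6719$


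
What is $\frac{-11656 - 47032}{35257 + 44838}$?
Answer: $- \frac{58688}{80095} \approx -0.73273$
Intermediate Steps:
$\frac{-11656 - 47032}{35257 + 44838} = - \frac{58688}{80095}$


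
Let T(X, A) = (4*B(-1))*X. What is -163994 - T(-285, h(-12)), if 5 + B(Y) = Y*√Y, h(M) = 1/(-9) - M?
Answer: -169694 - 1140*I ≈ -1.6969e+5 - 1140.0*I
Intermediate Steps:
h(M) = -⅑ - M
B(Y) = -5 + Y^(3/2) (B(Y) = -5 + Y*√Y = -5 + Y^(3/2))
T(X, A) = X*(-20 - 4*I) (T(X, A) = (4*(-5 + (-1)^(3/2)))*X = (4*(-5 - I))*X = (-20 - 4*I)*X = X*(-20 - 4*I))
-163994 - T(-285, h(-12)) = -163994 - (-4)*(-285)*(5 + I) = -163994 - (5700 + 1140*I) = -163994 + (-5700 - 1140*I) = -169694 - 1140*I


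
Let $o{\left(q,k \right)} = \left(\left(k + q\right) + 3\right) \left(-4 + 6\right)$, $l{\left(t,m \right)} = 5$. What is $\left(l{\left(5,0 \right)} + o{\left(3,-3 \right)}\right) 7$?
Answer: $77$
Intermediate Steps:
$o{\left(q,k \right)} = 6 + 2 k + 2 q$ ($o{\left(q,k \right)} = \left(3 + k + q\right) 2 = 6 + 2 k + 2 q$)
$\left(l{\left(5,0 \right)} + o{\left(3,-3 \right)}\right) 7 = \left(5 + \left(6 + 2 \left(-3\right) + 2 \cdot 3\right)\right) 7 = \left(5 + \left(6 - 6 + 6\right)\right) 7 = \left(5 + 6\right) 7 = 11 \cdot 7 = 77$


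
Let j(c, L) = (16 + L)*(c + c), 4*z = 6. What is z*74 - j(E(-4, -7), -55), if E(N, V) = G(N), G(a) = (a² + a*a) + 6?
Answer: 3075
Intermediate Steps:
G(a) = 6 + 2*a² (G(a) = (a² + a²) + 6 = 2*a² + 6 = 6 + 2*a²)
E(N, V) = 6 + 2*N²
z = 3/2 (z = (¼)*6 = 3/2 ≈ 1.5000)
j(c, L) = 2*c*(16 + L) (j(c, L) = (16 + L)*(2*c) = 2*c*(16 + L))
z*74 - j(E(-4, -7), -55) = (3/2)*74 - 2*(6 + 2*(-4)²)*(16 - 55) = 111 - 2*(6 + 2*16)*(-39) = 111 - 2*(6 + 32)*(-39) = 111 - 2*38*(-39) = 111 - 1*(-2964) = 111 + 2964 = 3075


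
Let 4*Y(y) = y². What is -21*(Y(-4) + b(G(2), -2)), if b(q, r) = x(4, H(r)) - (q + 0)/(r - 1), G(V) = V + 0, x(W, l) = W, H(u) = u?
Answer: -182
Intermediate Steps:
Y(y) = y²/4
G(V) = V
b(q, r) = 4 - q/(-1 + r) (b(q, r) = 4 - (q + 0)/(r - 1) = 4 - q/(-1 + r))
-21*(Y(-4) + b(G(2), -2)) = -21*((¼)*(-4)² + (-4 - 1*2 + 4*(-2))/(-1 - 2)) = -21*((¼)*16 + (-4 - 2 - 8)/(-3)) = -21*(4 - ⅓*(-14)) = -21*(4 + 14/3) = -21*26/3 = -182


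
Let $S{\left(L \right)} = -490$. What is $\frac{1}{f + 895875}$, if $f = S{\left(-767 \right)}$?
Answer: $\frac{1}{895385} \approx 1.1168 \cdot 10^{-6}$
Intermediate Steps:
$f = -490$
$\frac{1}{f + 895875} = \frac{1}{-490 + 895875} = \frac{1}{895385}$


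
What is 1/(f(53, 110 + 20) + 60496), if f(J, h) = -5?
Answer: 1/60491 ≈ 1.6531e-5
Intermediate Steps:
1/(f(53, 110 + 20) + 60496) = 1/(-5 + 60496) = 1/60491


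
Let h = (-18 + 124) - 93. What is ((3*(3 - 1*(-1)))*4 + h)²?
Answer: 3721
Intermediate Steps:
h = 13 (h = 106 - 93 = 13)
((3*(3 - 1*(-1)))*4 + h)² = ((3*(3 - 1*(-1)))*4 + 13)² = ((3*(3 + 1))*4 + 13)² = ((3*4)*4 + 13)² = (12*4 + 13)² = (48 + 13)² = 61² = 3721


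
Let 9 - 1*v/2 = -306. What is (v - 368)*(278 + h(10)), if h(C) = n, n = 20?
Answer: 78076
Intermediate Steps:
v = 630 (v = 18 - 2*(-306) = 18 + 612 = 630)
h(C) = 20
(v - 368)*(278 + h(10)) = (630 - 368)*(278 + 20) = 262*298 = 78076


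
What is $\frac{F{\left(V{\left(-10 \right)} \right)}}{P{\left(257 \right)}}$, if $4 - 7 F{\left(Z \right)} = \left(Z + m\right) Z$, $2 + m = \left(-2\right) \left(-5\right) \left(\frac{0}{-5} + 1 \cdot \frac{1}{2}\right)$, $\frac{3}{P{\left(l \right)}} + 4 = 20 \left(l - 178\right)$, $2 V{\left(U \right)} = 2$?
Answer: $0$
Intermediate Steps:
$V{\left(U \right)} = 1$ ($V{\left(U \right)} = \frac{1}{2} \cdot 2 = 1$)
$P{\left(l \right)} = \frac{3}{-3564 + 20 l}$ ($P{\left(l \right)} = \frac{3}{-4 + 20 \left(l - 178\right)} = \frac{3}{-4 + 20 \left(-178 + l\right)} = \frac{3}{-4 + \left(-3560 + 20 l\right)} = \frac{3}{-3564 + 20 l}$)
$m = 3$ ($m = -2 + \left(-2\right) \left(-5\right) \left(\frac{0}{-5} + 1 \cdot \frac{1}{2}\right) = -2 + 10 \left(0 \left(- \frac{1}{5}\right) + 1 \cdot \frac{1}{2}\right) = -2 + 10 \left(0 + \frac{1}{2}\right) = -2 + 10 \cdot \frac{1}{2} = -2 + 5 = 3$)
$F{\left(Z \right)} = \frac{4}{7} - \frac{Z \left(3 + Z\right)}{7}$ ($F{\left(Z \right)} = \frac{4}{7} - \frac{\left(Z + 3\right) Z}{7} = \frac{4}{7} - \frac{\left(3 + Z\right) Z}{7} = \frac{4}{7} - \frac{Z \left(3 + Z\right)}{7}$)
$\frac{F{\left(V{\left(-10 \right)} \right)}}{P{\left(257 \right)}} = \frac{\frac{4}{7} - \frac{3}{7} - \frac{1^{2}}{7}}{\frac{3}{4} \frac{1}{-891 + 5 \cdot 257}} = \frac{\frac{4}{7} - \frac{3}{7} - \frac{1}{7}}{\frac{3}{4} \frac{1}{-891 + 1285}} = \frac{\frac{4}{7} - \frac{3}{7} - \frac{1}{7}}{\frac{3}{4} \cdot \frac{1}{394}} = \frac{0}{\frac{3}{4} \cdot \frac{1}{394}} = \frac{0}{\frac{3}{1576}} = 0 \cdot \frac{1576}{3} = 0$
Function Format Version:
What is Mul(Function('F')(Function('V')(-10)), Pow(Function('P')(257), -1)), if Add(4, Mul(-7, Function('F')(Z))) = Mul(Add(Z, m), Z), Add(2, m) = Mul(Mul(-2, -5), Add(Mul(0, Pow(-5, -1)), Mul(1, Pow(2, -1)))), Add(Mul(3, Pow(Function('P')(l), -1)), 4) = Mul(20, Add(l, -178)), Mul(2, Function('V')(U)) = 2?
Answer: 0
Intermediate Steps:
Function('V')(U) = 1 (Function('V')(U) = Mul(Rational(1, 2), 2) = 1)
Function('P')(l) = Mul(3, Pow(Add(-3564, Mul(20, l)), -1)) (Function('P')(l) = Mul(3, Pow(Add(-4, Mul(20, Add(l, -178))), -1)) = Mul(3, Pow(Add(-4, Mul(20, Add(-178, l))), -1)) = Mul(3, Pow(Add(-4, Add(-3560, Mul(20, l))), -1)) = Mul(3, Pow(Add(-3564, Mul(20, l)), -1)))
m = 3 (m = Add(-2, Mul(Mul(-2, -5), Add(Mul(0, Pow(-5, -1)), Mul(1, Pow(2, -1))))) = Add(-2, Mul(10, Add(Mul(0, Rational(-1, 5)), Mul(1, Rational(1, 2))))) = Add(-2, Mul(10, Add(0, Rational(1, 2)))) = Add(-2, Mul(10, Rational(1, 2))) = Add(-2, 5) = 3)
Function('F')(Z) = Add(Rational(4, 7), Mul(Rational(-1, 7), Z, Add(3, Z))) (Function('F')(Z) = Add(Rational(4, 7), Mul(Rational(-1, 7), Mul(Add(Z, 3), Z))) = Add(Rational(4, 7), Mul(Rational(-1, 7), Mul(Add(3, Z), Z))) = Add(Rational(4, 7), Mul(Rational(-1, 7), Mul(Z, Add(3, Z)))) = Add(Rational(4, 7), Mul(Rational(-1, 7), Z, Add(3, Z))))
Mul(Function('F')(Function('V')(-10)), Pow(Function('P')(257), -1)) = Mul(Add(Rational(4, 7), Mul(Rational(-3, 7), 1), Mul(Rational(-1, 7), Pow(1, 2))), Pow(Mul(Rational(3, 4), Pow(Add(-891, Mul(5, 257)), -1)), -1)) = Mul(Add(Rational(4, 7), Rational(-3, 7), Mul(Rational(-1, 7), 1)), Pow(Mul(Rational(3, 4), Pow(Add(-891, 1285), -1)), -1)) = Mul(Add(Rational(4, 7), Rational(-3, 7), Rational(-1, 7)), Pow(Mul(Rational(3, 4), Pow(394, -1)), -1)) = Mul(0, Pow(Mul(Rational(3, 4), Rational(1, 394)), -1)) = Mul(0, Pow(Rational(3, 1576), -1)) = Mul(0, Rational(1576, 3)) = 0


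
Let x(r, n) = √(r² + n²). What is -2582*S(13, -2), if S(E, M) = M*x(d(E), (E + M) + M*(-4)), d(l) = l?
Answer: 5164*√530 ≈ 1.1888e+5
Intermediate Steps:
x(r, n) = √(n² + r²)
S(E, M) = M*√(E² + (E - 3*M)²) (S(E, M) = M*√(((E + M) + M*(-4))² + E²) = M*√(((E + M) - 4*M)² + E²) = M*√((E - 3*M)² + E²) = M*√(E² + (E - 3*M)²))
-2582*S(13, -2) = -(-5164)*√(13² + (13 - 3*(-2))²) = -(-5164)*√(169 + (13 + 6)²) = -(-5164)*√(169 + 19²) = -(-5164)*√(169 + 361) = -(-5164)*√530 = 5164*√530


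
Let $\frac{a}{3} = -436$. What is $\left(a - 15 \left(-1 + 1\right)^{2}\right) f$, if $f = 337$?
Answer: $-440796$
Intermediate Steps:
$a = -1308$ ($a = 3 \left(-436\right) = -1308$)
$\left(a - 15 \left(-1 + 1\right)^{2}\right) f = \left(-1308 - 15 \left(-1 + 1\right)^{2}\right) 337 = \left(-1308 - 15 \cdot 0^{2}\right) 337 = \left(-1308 - 0\right) 337 = \left(-1308 + 0\right) 337 = \left(-1308\right) 337 = -440796$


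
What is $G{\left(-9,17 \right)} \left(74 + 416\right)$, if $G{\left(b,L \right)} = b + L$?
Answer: $3920$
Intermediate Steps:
$G{\left(b,L \right)} = L + b$
$G{\left(-9,17 \right)} \left(74 + 416\right) = \left(17 - 9\right) \left(74 + 416\right) = 8 \cdot 490 = 3920$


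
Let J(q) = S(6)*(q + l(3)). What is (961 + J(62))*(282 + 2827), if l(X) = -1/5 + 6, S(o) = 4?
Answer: 19154549/5 ≈ 3.8309e+6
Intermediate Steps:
l(X) = 29/5 (l(X) = -1*1/5 + 6 = -1/5 + 6 = 29/5)
J(q) = 116/5 + 4*q (J(q) = 4*(q + 29/5) = 4*(29/5 + q) = 116/5 + 4*q)
(961 + J(62))*(282 + 2827) = (961 + (116/5 + 4*62))*(282 + 2827) = (961 + (116/5 + 248))*3109 = (961 + 1356/5)*3109 = (6161/5)*3109 = 19154549/5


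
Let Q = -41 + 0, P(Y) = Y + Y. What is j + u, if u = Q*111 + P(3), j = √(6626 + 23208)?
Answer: -4545 + √29834 ≈ -4372.3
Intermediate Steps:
j = √29834 ≈ 172.73
P(Y) = 2*Y
Q = -41
u = -4545 (u = -41*111 + 2*3 = -4551 + 6 = -4545)
j + u = √29834 - 4545 = -4545 + √29834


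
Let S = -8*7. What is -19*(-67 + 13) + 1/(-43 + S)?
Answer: 101573/99 ≈ 1026.0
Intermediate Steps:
S = -56
-19*(-67 + 13) + 1/(-43 + S) = -19*(-67 + 13) + 1/(-43 - 56) = -19*(-54) + 1/(-99) = 1026 - 1/99 = 101573/99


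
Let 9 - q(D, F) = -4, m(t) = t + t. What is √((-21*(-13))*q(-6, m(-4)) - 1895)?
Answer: √1654 ≈ 40.669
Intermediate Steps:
m(t) = 2*t
q(D, F) = 13 (q(D, F) = 9 - 1*(-4) = 9 + 4 = 13)
√((-21*(-13))*q(-6, m(-4)) - 1895) = √(-21*(-13)*13 - 1895) = √(273*13 - 1895) = √(3549 - 1895) = √1654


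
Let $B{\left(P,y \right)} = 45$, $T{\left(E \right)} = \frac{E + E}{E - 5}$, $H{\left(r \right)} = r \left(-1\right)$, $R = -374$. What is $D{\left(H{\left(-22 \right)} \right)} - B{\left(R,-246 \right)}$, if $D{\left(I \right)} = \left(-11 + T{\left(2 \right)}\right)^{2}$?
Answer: $\frac{964}{9} \approx 107.11$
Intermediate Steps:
$H{\left(r \right)} = - r$
$T{\left(E \right)} = \frac{2 E}{-5 + E}$
$D{\left(I \right)} = \frac{1369}{9}$ ($D{\left(I \right)} = \left(-11 + 2 \cdot 2 \frac{1}{-5 + 2}\right)^{2} = \left(-11 + 2 \cdot 2 \frac{1}{-3}\right)^{2} = \left(-11 + 2 \cdot 2 \left(- \frac{1}{3}\right)\right)^{2} = \left(-11 - \frac{4}{3}\right)^{2} = \left(- \frac{37}{3}\right)^{2} = \frac{1369}{9}$)
$D{\left(H{\left(-22 \right)} \right)} - B{\left(R,-246 \right)} = \frac{1369}{9} - 45 = \frac{964}{9}$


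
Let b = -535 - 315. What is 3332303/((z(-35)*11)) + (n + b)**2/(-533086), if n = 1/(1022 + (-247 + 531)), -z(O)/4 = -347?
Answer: 752770921456554305/3470609817680632 ≈ 216.90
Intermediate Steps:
z(O) = 1388 (z(O) = -4*(-347) = 1388)
b = -850
n = 1/1306 (n = 1/(1022 + 284) = 1/1306 ≈ 0.00076570)
3332303/((z(-35)*11)) + (n + b)**2/(-533086) = 3332303/((1388*11)) + (1/1306 - 850)**2/(-533086) = 3332303/15268 + (-1110099/1306)**2*(-1/533086) = 3332303*(1/15268) + (1232319789801/1705636)*(-1/533086) = 3332303/15268 - 1232319789801/909250672696 = 752770921456554305/3470609817680632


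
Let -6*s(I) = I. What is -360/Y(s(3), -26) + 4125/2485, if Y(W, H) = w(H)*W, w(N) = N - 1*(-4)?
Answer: -169845/5467 ≈ -31.067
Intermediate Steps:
w(N) = 4 + N (w(N) = N + 4 = 4 + N)
s(I) = -I/6
Y(W, H) = W*(4 + H) (Y(W, H) = (4 + H)*W = W*(4 + H))
-360/Y(s(3), -26) + 4125/2485 = -360*(-2/(4 - 26)) + 4125/2485 = -360/((-½*(-22))) + 4125*(1/2485) = -360/11 + 825/497 = -169845/5467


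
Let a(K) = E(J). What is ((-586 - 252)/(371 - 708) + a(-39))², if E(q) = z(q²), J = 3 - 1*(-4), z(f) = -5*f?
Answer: 6679302529/113569 ≈ 58813.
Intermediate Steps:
J = 7 (J = 3 + 4 = 7)
E(q) = -5*q²
a(K) = -245 (a(K) = -5*7² = -5*49 = -245)
((-586 - 252)/(371 - 708) + a(-39))² = ((-586 - 252)/(371 - 708) - 245)² = (-838/(-337) - 245)² = (-838*(-1/337) - 245)² = (838/337 - 245)² = (-81727/337)² = 6679302529/113569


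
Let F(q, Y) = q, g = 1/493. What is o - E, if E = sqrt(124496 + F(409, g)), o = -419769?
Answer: -419769 - sqrt(124905) ≈ -4.2012e+5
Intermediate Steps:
g = 1/493 ≈ 0.0020284
E = sqrt(124905) (E = sqrt(124496 + 409) = sqrt(124905) ≈ 353.42)
o - E = -419769 - sqrt(124905)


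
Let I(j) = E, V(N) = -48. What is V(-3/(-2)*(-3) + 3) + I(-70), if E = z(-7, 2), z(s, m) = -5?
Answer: -53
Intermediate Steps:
E = -5
I(j) = -5
V(-3/(-2)*(-3) + 3) + I(-70) = -48 - 5 = -53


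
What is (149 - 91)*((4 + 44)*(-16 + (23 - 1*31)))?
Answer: -66816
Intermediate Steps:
(149 - 91)*((4 + 44)*(-16 + (23 - 1*31))) = 58*(48*(-16 + (23 - 31))) = 58*(48*(-16 - 8)) = 58*(48*(-24)) = 58*(-1152) = -66816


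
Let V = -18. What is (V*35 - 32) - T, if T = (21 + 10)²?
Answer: -1623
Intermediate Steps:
T = 961 (T = 31² = 961)
(V*35 - 32) - T = (-18*35 - 32) - 1*961 = (-630 - 32) - 961 = -662 - 961 = -1623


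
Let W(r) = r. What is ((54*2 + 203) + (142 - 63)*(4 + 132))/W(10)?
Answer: 2211/2 ≈ 1105.5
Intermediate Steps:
((54*2 + 203) + (142 - 63)*(4 + 132))/W(10) = ((54*2 + 203) + (142 - 63)*(4 + 132))/10 = ((108 + 203) + 79*136)*(⅒) = (311 + 10744)*(⅒) = 11055*(⅒) = 2211/2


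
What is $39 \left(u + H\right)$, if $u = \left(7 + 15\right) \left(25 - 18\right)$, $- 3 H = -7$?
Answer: $6097$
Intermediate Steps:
$H = \frac{7}{3}$ ($H = \left(- \frac{1}{3}\right) \left(-7\right) = \frac{7}{3} \approx 2.3333$)
$u = 154$ ($u = 22 \cdot 7 = 154$)
$39 \left(u + H\right) = 39 \left(154 + \frac{7}{3}\right) = 39 \cdot \frac{469}{3} = 6097$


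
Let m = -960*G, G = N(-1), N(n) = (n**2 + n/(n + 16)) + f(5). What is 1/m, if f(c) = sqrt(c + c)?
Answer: 7/65728 - 15*sqrt(10)/131456 ≈ -0.00025434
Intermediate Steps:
f(c) = sqrt(2)*sqrt(c) (f(c) = sqrt(2*c) = sqrt(2)*sqrt(c))
N(n) = sqrt(10) + n**2 + n/(16 + n) (N(n) = (n**2 + n/(n + 16)) + sqrt(2)*sqrt(5) = (n**2 + n/(16 + n)) + sqrt(10) = sqrt(10) + n**2 + n/(16 + n))
G = 14/15 + sqrt(10) (G = (-1 + (-1)**3 + 16*sqrt(10) + 16*(-1)**2 - sqrt(10))/(16 - 1) = (-1 - 1 + 16*sqrt(10) + 16*1 - sqrt(10))/15 = (-1 - 1 + 16*sqrt(10) + 16 - sqrt(10))/15 = (14 + 15*sqrt(10))/15 = 14/15 + sqrt(10) ≈ 4.0956)
m = -896 - 960*sqrt(10) (m = -960*(14/15 + sqrt(10)) = -896 - 960*sqrt(10) ≈ -3931.8)
1/m = 1/(-896 - 960*sqrt(10))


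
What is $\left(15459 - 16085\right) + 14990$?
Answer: $14364$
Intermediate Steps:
$\left(15459 - 16085\right) + 14990 = -626 + 14990 = 14364$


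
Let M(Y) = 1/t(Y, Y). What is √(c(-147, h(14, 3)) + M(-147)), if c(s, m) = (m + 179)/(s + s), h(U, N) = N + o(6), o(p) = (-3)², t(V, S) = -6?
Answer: 2*I*√10/7 ≈ 0.90351*I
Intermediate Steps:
o(p) = 9
M(Y) = -⅙ (M(Y) = 1/(-6) = -⅙)
h(U, N) = 9 + N (h(U, N) = N + 9 = 9 + N)
c(s, m) = (179 + m)/(2*s) (c(s, m) = (179 + m)/((2*s)) = (179 + m)*(1/(2*s)) = (179 + m)/(2*s))
√(c(-147, h(14, 3)) + M(-147)) = √((½)*(179 + (9 + 3))/(-147) - ⅙) = √((½)*(-1/147)*(179 + 12) - ⅙) = √((½)*(-1/147)*191 - ⅙) = √(-191/294 - ⅙) = √(-40/49) = 2*I*√10/7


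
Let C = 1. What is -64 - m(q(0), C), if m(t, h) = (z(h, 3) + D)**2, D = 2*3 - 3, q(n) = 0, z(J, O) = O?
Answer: -100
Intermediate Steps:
D = 3 (D = 6 - 3 = 3)
m(t, h) = 36 (m(t, h) = (3 + 3)**2 = 6**2 = 36)
-64 - m(q(0), C) = -64 - 1*36 = -64 - 36 = -100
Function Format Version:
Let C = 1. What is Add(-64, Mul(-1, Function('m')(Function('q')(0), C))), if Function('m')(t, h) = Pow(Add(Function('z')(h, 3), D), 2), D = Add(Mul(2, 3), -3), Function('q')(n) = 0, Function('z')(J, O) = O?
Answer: -100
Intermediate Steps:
D = 3 (D = Add(6, -3) = 3)
Function('m')(t, h) = 36 (Function('m')(t, h) = Pow(Add(3, 3), 2) = Pow(6, 2) = 36)
Add(-64, Mul(-1, Function('m')(Function('q')(0), C))) = Add(-64, Mul(-1, 36)) = Add(-64, -36) = -100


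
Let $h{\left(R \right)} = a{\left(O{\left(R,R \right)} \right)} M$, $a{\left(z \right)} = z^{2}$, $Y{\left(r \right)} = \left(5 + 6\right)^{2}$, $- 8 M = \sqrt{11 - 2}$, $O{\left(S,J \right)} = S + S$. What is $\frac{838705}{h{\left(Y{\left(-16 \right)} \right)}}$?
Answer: $- \frac{1677410}{43923} \approx -38.19$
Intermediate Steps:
$O{\left(S,J \right)} = 2 S$
$M = - \frac{3}{8}$ ($M = - \frac{\sqrt{11 - 2}}{8} = - \frac{\sqrt{9}}{8} = \left(- \frac{1}{8}\right) 3 = - \frac{3}{8} \approx -0.375$)
$Y{\left(r \right)} = 121$ ($Y{\left(r \right)} = 11^{2} = 121$)
$h{\left(R \right)} = - \frac{3 R^{2}}{2}$ ($h{\left(R \right)} = \left(2 R\right)^{2} \left(- \frac{3}{8}\right) = 4 R^{2} \left(- \frac{3}{8}\right) = - \frac{3 R^{2}}{2}$)
$\frac{838705}{h{\left(Y{\left(-16 \right)} \right)}} = \frac{838705}{\left(- \frac{3}{2}\right) 121^{2}} = \frac{838705}{\left(- \frac{3}{2}\right) 14641} = \frac{838705}{- \frac{43923}{2}} = 838705 \left(- \frac{2}{43923}\right) = - \frac{1677410}{43923}$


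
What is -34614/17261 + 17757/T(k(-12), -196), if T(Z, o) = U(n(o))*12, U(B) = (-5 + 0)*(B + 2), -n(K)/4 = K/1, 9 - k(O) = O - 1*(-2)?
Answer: -215433313/90447640 ≈ -2.3819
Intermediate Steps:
k(O) = 7 - O (k(O) = 9 - (O - 1*(-2)) = 9 - (O + 2) = 9 - (2 + O) = 9 + (-2 - O) = 7 - O)
n(K) = -4*K (n(K) = -4*K/1 = -4*K)
U(B) = -10 - 5*B (U(B) = -5*(2 + B) = -10 - 5*B)
T(Z, o) = -120 + 240*o (T(Z, o) = (-10 - (-20)*o)*12 = (-10 + 20*o)*12 = -120 + 240*o)
-34614/17261 + 17757/T(k(-12), -196) = -34614/17261 + 17757/(-120 + 240*(-196)) = -34614*1/17261 + 17757/(-120 - 47040) = -34614/17261 + 17757/(-47160) = -34614/17261 + 17757*(-1/47160) = -34614/17261 - 1973/5240 = -215433313/90447640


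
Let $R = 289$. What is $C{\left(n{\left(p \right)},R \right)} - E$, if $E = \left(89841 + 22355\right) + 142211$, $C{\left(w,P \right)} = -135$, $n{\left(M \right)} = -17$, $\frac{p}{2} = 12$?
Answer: $-254542$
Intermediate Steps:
$p = 24$ ($p = 2 \cdot 12 = 24$)
$E = 254407$ ($E = 112196 + 142211 = 254407$)
$C{\left(n{\left(p \right)},R \right)} - E = -135 - 254407 = -254542$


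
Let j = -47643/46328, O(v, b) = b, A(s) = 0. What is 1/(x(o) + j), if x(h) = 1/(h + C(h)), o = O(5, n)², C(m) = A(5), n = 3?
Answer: -416952/382459 ≈ -1.0902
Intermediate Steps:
C(m) = 0
o = 9 (o = 3² = 9)
x(h) = 1/h (x(h) = 1/(h + 0) = 1/h)
j = -47643/46328 (j = -47643*1/46328 = -47643/46328 ≈ -1.0284)
1/(x(o) + j) = 1/(1/9 - 47643/46328) = 1/(⅑ - 47643/46328) = 1/(-382459/416952) = -416952/382459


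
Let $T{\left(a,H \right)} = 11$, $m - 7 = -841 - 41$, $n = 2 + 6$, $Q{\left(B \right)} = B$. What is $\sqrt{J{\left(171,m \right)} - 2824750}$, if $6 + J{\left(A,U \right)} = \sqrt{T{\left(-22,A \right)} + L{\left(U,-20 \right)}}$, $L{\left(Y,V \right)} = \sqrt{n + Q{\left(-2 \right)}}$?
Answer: $\sqrt{-2824756 + \sqrt{11 + \sqrt{6}}} \approx 1680.7 i$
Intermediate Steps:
$n = 8$
$m = -875$ ($m = 7 - 882 = -875$)
$L{\left(Y,V \right)} = \sqrt{6}$ ($L{\left(Y,V \right)} = \sqrt{8 - 2} = \sqrt{6}$)
$J{\left(A,U \right)} = -6 + \sqrt{11 + \sqrt{6}}$
$\sqrt{J{\left(171,m \right)} - 2824750} = \sqrt{\left(-6 + \sqrt{11 + \sqrt{6}}\right) - 2824750} = \sqrt{-2824756 + \sqrt{11 + \sqrt{6}}}$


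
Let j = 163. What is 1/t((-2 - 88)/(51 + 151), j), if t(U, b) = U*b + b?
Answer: 101/9128 ≈ 0.011065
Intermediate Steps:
t(U, b) = b + U*b
1/t((-2 - 88)/(51 + 151), j) = 1/(163*(1 + (-2 - 88)/(51 + 151))) = 1/(163*(1 - 90/202)) = 1/(163*(1 - 90*1/202)) = 1/(163*(1 - 45/101)) = 1/(163*(56/101)) = 1/(9128/101) = 101/9128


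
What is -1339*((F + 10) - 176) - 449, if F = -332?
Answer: 666373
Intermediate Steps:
-1339*((F + 10) - 176) - 449 = -1339*((-332 + 10) - 176) - 449 = -1339*(-322 - 176) - 449 = -1339*(-498) - 449 = 666822 - 449 = 666373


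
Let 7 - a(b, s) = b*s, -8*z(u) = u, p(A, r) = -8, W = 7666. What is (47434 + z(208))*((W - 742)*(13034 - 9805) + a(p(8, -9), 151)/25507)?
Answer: 27035606794762896/25507 ≈ 1.0599e+12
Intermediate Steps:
z(u) = -u/8
a(b, s) = 7 - b*s
(47434 + z(208))*((W - 742)*(13034 - 9805) + a(p(8, -9), 151)/25507) = (47434 - ⅛*208)*((7666 - 742)*(13034 - 9805) + (7 - 1*(-8)*151)/25507) = (47434 - 26)*(6924*3229 + (7 + 1208)*(1/25507)) = 47408*(22357596 + 1215*(1/25507)) = 47408*(22357596 + 1215/25507) = 47408*(570275202387/25507) = 27035606794762896/25507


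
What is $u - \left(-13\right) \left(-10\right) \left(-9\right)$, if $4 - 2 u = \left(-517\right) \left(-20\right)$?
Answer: $-3998$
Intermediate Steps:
$u = -5168$ ($u = 2 - \frac{\left(-517\right) \left(-20\right)}{2} = 2 - 5170 = -5168$)
$u - \left(-13\right) \left(-10\right) \left(-9\right) = -5168 - \left(-13\right) \left(-10\right) \left(-9\right) = -5168 - 130 \left(-9\right) = -5168 - -1170 = -5168 + 1170 = -3998$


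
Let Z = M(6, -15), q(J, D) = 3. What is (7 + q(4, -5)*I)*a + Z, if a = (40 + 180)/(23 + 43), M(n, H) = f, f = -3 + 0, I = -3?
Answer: -29/3 ≈ -9.6667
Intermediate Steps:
f = -3
M(n, H) = -3
Z = -3
a = 10/3 (a = 220/66 = 220*(1/66) = 10/3 ≈ 3.3333)
(7 + q(4, -5)*I)*a + Z = (7 + 3*(-3))*(10/3) - 3 = (7 - 9)*(10/3) - 3 = -2*10/3 - 3 = -20/3 - 3 = -29/3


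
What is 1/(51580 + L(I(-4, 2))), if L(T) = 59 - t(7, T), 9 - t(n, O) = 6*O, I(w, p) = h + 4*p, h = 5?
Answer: 1/51708 ≈ 1.9339e-5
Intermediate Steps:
I(w, p) = 5 + 4*p
t(n, O) = 9 - 6*O
L(T) = 50 + 6*T (L(T) = 59 - (9 - 6*T) = 59 + (-9 + 6*T) = 50 + 6*T)
1/(51580 + L(I(-4, 2))) = 1/(51580 + (50 + 6*(5 + 4*2))) = 1/(51580 + (50 + 6*(5 + 8))) = 1/(51580 + (50 + 6*13)) = 1/(51580 + (50 + 78)) = 1/(51580 + 128) = 1/51708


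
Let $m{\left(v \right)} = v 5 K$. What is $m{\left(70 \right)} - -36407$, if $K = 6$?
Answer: $38507$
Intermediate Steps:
$m{\left(v \right)} = 30 v$ ($m{\left(v \right)} = v 5 \cdot 6 = 5 v 6 = 30 v$)
$m{\left(70 \right)} - -36407 = 30 \cdot 70 - -36407 = 2100 + 36407 = 38507$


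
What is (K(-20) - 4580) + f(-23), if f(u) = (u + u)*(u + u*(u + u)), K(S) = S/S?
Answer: -52189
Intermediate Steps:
K(S) = 1
f(u) = 2*u*(u + 2*u²) (f(u) = (2*u)*(u + u*(2*u)) = (2*u)*(u + 2*u²) = 2*u*(u + 2*u²))
(K(-20) - 4580) + f(-23) = (1 - 4580) + (-23)²*(2 + 4*(-23)) = -4579 + 529*(2 - 92) = -4579 + 529*(-90) = -4579 - 47610 = -52189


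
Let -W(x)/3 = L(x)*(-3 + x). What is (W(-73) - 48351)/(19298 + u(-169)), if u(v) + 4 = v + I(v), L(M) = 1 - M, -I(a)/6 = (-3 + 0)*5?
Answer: -1499/915 ≈ -1.6383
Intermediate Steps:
I(a) = 90 (I(a) = -6*(-3 + 0)*5 = -(-18)*5 = -6*(-15) = 90)
u(v) = 86 + v (u(v) = -4 + (v + 90) = -4 + (90 + v) = 86 + v)
W(x) = -3*(1 - x)*(-3 + x)
(W(-73) - 48351)/(19298 + u(-169)) = (3*(-1 - 73)*(-3 - 73) - 48351)/(19298 + (86 - 169)) = (3*(-74)*(-76) - 48351)/(19298 - 83) = (16872 - 48351)/19215 = -31479*1/19215 = -1499/915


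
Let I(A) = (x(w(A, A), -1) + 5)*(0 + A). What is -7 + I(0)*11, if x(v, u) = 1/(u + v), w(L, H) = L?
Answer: -7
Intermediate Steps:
I(A) = A*(5 + 1/(-1 + A)) (I(A) = (1/(-1 + A) + 5)*(0 + A) = (5 + 1/(-1 + A))*A = A*(5 + 1/(-1 + A)))
-7 + I(0)*11 = -7 + (0*(-4 + 5*0)/(-1 + 0))*11 = -7 + (0*(-4 + 0)/(-1))*11 = -7 + (0*(-1)*(-4))*11 = -7 + 0*11 = -7 + 0 = -7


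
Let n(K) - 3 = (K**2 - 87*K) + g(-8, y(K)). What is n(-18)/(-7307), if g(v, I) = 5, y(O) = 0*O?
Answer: -1898/7307 ≈ -0.25975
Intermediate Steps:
y(O) = 0
n(K) = 8 + K**2 - 87*K (n(K) = 3 + ((K**2 - 87*K) + 5) = 3 + (5 + K**2 - 87*K) = 8 + K**2 - 87*K)
n(-18)/(-7307) = (8 + (-18)**2 - 87*(-18))/(-7307) = (8 + 324 + 1566)*(-1/7307) = 1898*(-1/7307) = -1898/7307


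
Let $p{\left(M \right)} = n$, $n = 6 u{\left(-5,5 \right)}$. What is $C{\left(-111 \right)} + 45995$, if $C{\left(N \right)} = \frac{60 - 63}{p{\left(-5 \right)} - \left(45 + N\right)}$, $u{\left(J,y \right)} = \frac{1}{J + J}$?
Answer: $\frac{5013450}{109} \approx 45995.0$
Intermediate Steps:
$u{\left(J,y \right)} = \frac{1}{2 J}$
$n = - \frac{3}{5}$ ($n = 6 \frac{1}{2 \left(-5\right)} = 6 \cdot \frac{1}{2} \left(- \frac{1}{5}\right) = 6 \left(- \frac{1}{10}\right) = - \frac{3}{5} \approx -0.6$)
$p{\left(M \right)} = - \frac{3}{5}$
$C{\left(N \right)} = - \frac{3}{- \frac{228}{5} - N}$ ($C{\left(N \right)} = \frac{60 - 63}{- \frac{3}{5} - \left(45 + N\right)} = - \frac{3}{- \frac{228}{5} - N}$)
$C{\left(-111 \right)} + 45995 = \frac{15}{228 + 5 \left(-111\right)} + 45995 = \frac{15}{228 - 555} + 45995 = \frac{15}{-327} + 45995 = 15 \left(- \frac{1}{327}\right) + 45995 = - \frac{5}{109} + 45995 = \frac{5013450}{109}$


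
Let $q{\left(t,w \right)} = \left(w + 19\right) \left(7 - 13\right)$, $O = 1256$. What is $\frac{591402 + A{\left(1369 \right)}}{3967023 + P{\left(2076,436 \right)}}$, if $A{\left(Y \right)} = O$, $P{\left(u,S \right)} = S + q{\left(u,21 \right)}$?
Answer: $\frac{592658}{3967219} \approx 0.14939$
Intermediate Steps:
$q{\left(t,w \right)} = -114 - 6 w$ ($q{\left(t,w \right)} = \left(19 + w\right) \left(-6\right) = -114 - 6 w$)
$P{\left(u,S \right)} = -240 + S$ ($P{\left(u,S \right)} = S - 240 = -240 + S$)
$A{\left(Y \right)} = 1256$
$\frac{591402 + A{\left(1369 \right)}}{3967023 + P{\left(2076,436 \right)}} = \frac{591402 + 1256}{3967023 + \left(-240 + 436\right)} = \frac{592658}{3967023 + 196} = \frac{592658}{3967219}$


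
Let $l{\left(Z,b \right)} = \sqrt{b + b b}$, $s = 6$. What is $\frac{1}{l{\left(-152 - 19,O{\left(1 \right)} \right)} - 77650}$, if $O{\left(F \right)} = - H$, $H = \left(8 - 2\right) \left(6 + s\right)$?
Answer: $- \frac{38825}{3014758694} - \frac{3 \sqrt{142}}{3014758694} \approx -1.289 \cdot 10^{-5}$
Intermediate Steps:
$H = 72$ ($H = \left(8 - 2\right) \left(6 + 6\right) = 6 \cdot 12 = 72$)
$O{\left(F \right)} = -72$ ($O{\left(F \right)} = \left(-1\right) 72 = -72$)
$l{\left(Z,b \right)} = \sqrt{b + b^{2}}$
$\frac{1}{l{\left(-152 - 19,O{\left(1 \right)} \right)} - 77650} = \frac{1}{\sqrt{- 72 \left(1 - 72\right)} - 77650} = \frac{1}{\sqrt{\left(-72\right) \left(-71\right)} - 77650} = \frac{1}{\sqrt{5112} - 77650} = \frac{1}{6 \sqrt{142} - 77650} = \frac{1}{-77650 + 6 \sqrt{142}}$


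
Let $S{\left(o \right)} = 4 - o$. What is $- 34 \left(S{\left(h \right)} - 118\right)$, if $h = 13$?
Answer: $4318$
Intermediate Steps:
$- 34 \left(S{\left(h \right)} - 118\right) = - 34 \left(\left(4 - 13\right) - 118\right) = - 34 \left(-9 - 118\right) = \left(-34\right) \left(-127\right) = 4318$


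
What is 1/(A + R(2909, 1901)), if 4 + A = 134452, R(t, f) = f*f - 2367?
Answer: 1/3745882 ≈ 2.6696e-7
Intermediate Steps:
R(t, f) = -2367 + f² (R(t, f) = f² - 2367 = -2367 + f²)
A = 134448 (A = -4 + 134452 = 134448)
1/(A + R(2909, 1901)) = 1/(134448 + (-2367 + 1901²)) = 1/(134448 + (-2367 + 3613801)) = 1/(134448 + 3611434) = 1/3745882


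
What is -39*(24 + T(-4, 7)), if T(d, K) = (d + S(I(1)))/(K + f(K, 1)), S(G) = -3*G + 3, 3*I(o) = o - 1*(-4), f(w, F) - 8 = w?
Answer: -10179/11 ≈ -925.36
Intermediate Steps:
f(w, F) = 8 + w
I(o) = 4/3 + o/3 (I(o) = (o - 1*(-4))/3 = (o + 4)/3 = (4 + o)/3 = 4/3 + o/3)
S(G) = 3 - 3*G
T(d, K) = (-2 + d)/(8 + 2*K) (T(d, K) = (d + (3 - 3*(4/3 + (1/3)*1)))/(K + (8 + K)) = (d + (3 - 3*(4/3 + 1/3)))/(8 + 2*K) = (d + (3 - 3*5/3))/(8 + 2*K) = (d + (3 - 5))/(8 + 2*K) = (d - 2)/(8 + 2*K) = (-2 + d)/(8 + 2*K))
-39*(24 + T(-4, 7)) = -39*(24 + (-2 - 4)/(2*(4 + 7))) = -39*(24 + (1/2)*(-6)/11) = -39*(24 + (1/2)*(1/11)*(-6)) = -39*(24 - 3/11) = -39*261/11 = -10179/11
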